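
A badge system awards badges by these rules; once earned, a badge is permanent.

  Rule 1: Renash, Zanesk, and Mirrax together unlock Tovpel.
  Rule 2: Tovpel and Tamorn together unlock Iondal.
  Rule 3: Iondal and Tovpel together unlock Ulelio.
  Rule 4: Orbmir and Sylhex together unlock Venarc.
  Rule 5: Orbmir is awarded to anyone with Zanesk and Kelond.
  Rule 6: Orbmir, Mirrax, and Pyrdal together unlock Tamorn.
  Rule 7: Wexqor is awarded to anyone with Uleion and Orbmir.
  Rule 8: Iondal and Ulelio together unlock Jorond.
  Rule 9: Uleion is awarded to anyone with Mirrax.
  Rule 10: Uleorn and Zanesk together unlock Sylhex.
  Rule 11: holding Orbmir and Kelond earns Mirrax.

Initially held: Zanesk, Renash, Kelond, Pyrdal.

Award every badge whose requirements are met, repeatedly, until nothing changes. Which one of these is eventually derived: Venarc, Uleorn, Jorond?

With Zanesk and Kelond, Orbmir is earned (Rule 5).
With Orbmir and Kelond, Mirrax is earned (Rule 11).
With Orbmir, Mirrax, and Pyrdal, Tamorn is earned (Rule 6).
With Renash, Zanesk, and Mirrax, Tovpel is earned (Rule 1).
With Tovpel and Tamorn, Iondal is earned (Rule 2).
With Iondal and Tovpel, Ulelio is earned (Rule 3).
With Iondal and Ulelio, Jorond is earned (Rule 8).
No rule produces Uleorn, and it is not given. Venarc would need Orbmir and Sylhex (Rule 4), but Sylhex is never earned.

Jorond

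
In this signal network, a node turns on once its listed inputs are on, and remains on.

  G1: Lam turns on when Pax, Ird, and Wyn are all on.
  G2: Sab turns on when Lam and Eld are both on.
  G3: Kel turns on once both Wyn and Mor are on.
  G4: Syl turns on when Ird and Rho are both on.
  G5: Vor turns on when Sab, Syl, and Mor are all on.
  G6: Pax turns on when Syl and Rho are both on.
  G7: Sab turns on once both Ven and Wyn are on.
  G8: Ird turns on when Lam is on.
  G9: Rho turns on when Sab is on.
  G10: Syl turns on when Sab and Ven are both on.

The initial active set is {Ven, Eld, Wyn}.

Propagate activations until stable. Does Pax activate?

Yes

Ven and Wyn are on, so Sab turns on (G7).
G10: Sab and Ven on → Syl on.
Sab is on, so Rho turns on (G9).
Syl and Rho are on, so Pax turns on (G6).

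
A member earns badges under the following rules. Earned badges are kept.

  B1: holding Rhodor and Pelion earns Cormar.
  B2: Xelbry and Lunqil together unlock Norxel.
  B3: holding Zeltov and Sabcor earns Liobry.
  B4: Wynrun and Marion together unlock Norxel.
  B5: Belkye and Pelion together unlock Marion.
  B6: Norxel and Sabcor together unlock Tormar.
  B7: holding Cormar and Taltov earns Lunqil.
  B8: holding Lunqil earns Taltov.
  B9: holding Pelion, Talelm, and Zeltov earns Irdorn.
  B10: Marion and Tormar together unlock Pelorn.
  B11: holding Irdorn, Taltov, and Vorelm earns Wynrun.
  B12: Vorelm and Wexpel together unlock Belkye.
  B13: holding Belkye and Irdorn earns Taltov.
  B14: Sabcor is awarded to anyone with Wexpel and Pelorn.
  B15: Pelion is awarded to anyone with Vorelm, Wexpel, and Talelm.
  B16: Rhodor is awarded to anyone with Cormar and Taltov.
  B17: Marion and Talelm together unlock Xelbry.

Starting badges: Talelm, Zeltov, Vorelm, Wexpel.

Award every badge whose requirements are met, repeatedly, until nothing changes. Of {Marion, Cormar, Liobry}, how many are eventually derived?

1

With Vorelm, Wexpel, and Talelm, Pelion is earned (B15).
With Vorelm and Wexpel, Belkye is earned (B12).
With Belkye and Pelion, Marion is earned (B5).
Marion: reached.
Cormar would need Rhodor and Pelion (B1), but Rhodor is never earned.
Liobry would need Zeltov and Sabcor (B3), but Sabcor is never earned.
Reached: Marion — 1 of the 3.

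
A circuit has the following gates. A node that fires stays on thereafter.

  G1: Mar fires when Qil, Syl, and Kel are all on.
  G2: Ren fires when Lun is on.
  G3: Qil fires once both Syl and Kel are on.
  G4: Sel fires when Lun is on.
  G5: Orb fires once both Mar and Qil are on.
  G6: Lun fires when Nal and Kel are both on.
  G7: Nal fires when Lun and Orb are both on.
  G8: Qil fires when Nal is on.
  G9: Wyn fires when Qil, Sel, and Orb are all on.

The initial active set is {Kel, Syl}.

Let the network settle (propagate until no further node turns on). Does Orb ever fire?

Yes

Syl and Kel are on, so Qil fires (G3).
G1: Qil, Syl, and Kel on → Mar on.
G5: Mar and Qil on → Orb on.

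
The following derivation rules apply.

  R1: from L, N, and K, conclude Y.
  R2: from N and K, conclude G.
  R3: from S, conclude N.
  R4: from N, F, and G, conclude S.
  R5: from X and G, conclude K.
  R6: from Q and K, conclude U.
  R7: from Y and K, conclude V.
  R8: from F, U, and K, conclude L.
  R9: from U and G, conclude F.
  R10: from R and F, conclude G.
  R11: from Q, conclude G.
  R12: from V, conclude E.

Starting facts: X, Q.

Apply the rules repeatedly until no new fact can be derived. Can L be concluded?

Yes

Q holds, so G follows (R11).
X and G hold, so K follows (R5).
Q and K hold, so U follows (R6).
From U and G, R9 gives F.
F, U, and K hold, so L follows (R8).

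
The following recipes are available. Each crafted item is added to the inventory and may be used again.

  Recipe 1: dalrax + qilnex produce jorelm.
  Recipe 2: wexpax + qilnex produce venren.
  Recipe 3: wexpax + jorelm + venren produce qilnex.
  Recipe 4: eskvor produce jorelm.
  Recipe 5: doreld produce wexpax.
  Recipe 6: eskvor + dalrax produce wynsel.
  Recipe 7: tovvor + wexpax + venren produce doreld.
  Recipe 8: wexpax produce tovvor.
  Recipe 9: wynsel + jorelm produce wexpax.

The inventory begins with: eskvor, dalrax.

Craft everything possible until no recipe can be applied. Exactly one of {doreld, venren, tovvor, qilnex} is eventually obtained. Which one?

eskvor + dalrax → wynsel (Recipe 6).
Using Recipe 4, eskvor makes jorelm.
wynsel + jorelm → wexpax (Recipe 9).
Using Recipe 8, wexpax makes tovvor.
doreld would need tovvor, wexpax, and venren (Recipe 7), but venren is never obtained. qilnex would need wexpax, jorelm, and venren (Recipe 3), but venren is never obtained. venren would need wexpax and qilnex (Recipe 2), but qilnex is never obtained.

tovvor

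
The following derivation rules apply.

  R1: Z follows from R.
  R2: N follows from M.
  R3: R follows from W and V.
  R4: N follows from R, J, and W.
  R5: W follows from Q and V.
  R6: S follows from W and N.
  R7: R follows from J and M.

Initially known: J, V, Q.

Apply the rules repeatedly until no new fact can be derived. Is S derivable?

Yes

From Q and V, R5 gives W.
W and V hold, so R follows (R3).
R, J, and W hold, so N follows (R4).
From W and N, R6 gives S.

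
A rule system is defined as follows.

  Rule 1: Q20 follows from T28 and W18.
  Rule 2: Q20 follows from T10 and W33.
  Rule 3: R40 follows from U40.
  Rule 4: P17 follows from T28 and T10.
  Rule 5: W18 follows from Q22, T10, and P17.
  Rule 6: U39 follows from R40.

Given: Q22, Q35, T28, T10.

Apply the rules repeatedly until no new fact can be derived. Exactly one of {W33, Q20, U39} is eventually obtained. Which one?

Q20

T28 and T10 hold, so P17 follows (Rule 4).
From Q22, T10, and P17, Rule 5 gives W18.
From T28 and W18, Rule 1 gives Q20.
U39 would need R40 (Rule 6), but R40 is never established. No rule produces W33, and it is not given.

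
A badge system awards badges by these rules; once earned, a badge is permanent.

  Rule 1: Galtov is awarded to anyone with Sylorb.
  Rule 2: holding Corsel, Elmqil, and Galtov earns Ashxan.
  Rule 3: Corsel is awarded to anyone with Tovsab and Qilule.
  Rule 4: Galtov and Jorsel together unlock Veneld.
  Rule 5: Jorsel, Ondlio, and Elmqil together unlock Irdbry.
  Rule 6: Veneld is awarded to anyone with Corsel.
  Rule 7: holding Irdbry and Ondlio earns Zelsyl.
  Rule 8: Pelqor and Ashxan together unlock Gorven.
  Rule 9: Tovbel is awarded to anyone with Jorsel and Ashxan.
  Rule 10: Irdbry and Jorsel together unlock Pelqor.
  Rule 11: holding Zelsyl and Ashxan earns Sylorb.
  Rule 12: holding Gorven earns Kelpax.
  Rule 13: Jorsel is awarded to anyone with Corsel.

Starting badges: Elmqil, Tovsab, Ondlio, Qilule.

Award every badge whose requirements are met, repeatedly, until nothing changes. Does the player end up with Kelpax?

Kelpax would need Gorven (Rule 12), but Gorven is never earned.

No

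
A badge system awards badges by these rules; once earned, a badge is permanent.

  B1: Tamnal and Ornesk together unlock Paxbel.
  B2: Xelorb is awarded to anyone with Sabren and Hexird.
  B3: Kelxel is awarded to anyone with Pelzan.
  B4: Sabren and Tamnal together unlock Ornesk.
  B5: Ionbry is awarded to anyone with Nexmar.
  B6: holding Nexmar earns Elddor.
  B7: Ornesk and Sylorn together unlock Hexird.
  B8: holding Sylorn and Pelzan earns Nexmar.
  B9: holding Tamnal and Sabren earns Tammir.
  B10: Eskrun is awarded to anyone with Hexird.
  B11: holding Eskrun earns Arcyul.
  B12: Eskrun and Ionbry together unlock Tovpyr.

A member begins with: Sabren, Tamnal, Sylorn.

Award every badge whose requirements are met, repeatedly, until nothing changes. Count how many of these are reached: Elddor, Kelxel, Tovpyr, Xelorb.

1

With Sabren and Tamnal, Ornesk is earned (B4).
With Ornesk and Sylorn, Hexird is earned (B7).
With Sabren and Hexird, Xelorb is earned (B2).
Elddor would need Nexmar (B6), but Nexmar is never earned.
Kelxel would need Pelzan (B3), but Pelzan is never earned.
Tovpyr would need Eskrun and Ionbry (B12), but Ionbry is never earned.
Xelorb: reached.
Reached: Xelorb — 1 of the 4.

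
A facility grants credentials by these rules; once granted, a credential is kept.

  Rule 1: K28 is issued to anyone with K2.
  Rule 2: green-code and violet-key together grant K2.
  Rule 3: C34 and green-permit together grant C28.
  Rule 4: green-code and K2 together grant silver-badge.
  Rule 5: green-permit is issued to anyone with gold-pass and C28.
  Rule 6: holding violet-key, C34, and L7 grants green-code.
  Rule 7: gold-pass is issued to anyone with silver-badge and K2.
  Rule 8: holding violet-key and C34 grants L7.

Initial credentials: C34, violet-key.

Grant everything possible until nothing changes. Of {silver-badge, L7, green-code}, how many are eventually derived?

3

Holding violet-key and C34 grants L7 (Rule 8).
Holding violet-key, C34, and L7 grants green-code (Rule 6).
Holding green-code and violet-key grants K2 (Rule 2).
Holding green-code and K2 grants silver-badge (Rule 4).
silver-badge: reached.
L7: reached.
green-code: reached.
All 3 are reached.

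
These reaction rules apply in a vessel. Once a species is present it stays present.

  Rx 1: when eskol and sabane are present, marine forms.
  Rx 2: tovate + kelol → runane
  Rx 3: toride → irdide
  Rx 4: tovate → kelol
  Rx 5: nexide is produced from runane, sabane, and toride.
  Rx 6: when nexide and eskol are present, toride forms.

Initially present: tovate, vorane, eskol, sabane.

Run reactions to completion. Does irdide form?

irdide would need toride (Rx 3), but toride never forms.

No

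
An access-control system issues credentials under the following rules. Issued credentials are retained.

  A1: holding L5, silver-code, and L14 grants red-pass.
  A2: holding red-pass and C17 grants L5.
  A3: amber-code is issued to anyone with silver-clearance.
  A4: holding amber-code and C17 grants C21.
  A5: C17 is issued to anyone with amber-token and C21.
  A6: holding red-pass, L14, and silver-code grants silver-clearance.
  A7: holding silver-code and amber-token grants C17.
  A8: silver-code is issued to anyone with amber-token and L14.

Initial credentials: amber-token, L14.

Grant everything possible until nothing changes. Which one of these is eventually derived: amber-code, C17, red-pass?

C17

Holding amber-token and L14 grants silver-code (A8).
Holding silver-code and amber-token grants C17 (A7).
red-pass would need L5, silver-code, and L14 (A1), but L5 is never granted. amber-code would need silver-clearance (A3), but silver-clearance is never granted.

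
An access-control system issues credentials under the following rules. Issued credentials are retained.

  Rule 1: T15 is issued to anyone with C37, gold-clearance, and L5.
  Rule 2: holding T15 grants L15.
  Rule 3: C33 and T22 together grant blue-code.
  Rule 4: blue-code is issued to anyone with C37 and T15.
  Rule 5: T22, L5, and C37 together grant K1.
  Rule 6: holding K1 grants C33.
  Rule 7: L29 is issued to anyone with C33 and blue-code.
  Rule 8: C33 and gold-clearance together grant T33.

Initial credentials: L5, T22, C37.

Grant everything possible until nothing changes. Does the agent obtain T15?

T15 would need C37, gold-clearance, and L5 (Rule 1), but gold-clearance is never granted.

No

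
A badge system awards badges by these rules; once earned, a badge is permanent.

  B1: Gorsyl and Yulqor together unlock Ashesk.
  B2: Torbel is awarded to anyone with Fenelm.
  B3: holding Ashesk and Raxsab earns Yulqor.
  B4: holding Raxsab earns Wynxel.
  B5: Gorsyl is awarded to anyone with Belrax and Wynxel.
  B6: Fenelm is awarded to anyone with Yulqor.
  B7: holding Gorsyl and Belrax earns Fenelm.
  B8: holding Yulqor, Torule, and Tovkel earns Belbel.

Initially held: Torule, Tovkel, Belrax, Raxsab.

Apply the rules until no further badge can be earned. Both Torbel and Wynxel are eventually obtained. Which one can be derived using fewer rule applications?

Wynxel

Wynxel: With Raxsab, Wynxel is earned (B4). [1 rule application]
Torbel: With Raxsab, Wynxel is earned (B4). With Belrax and Wynxel, Gorsyl is earned (B5). With Gorsyl and Belrax, Fenelm is earned (B7). With Fenelm, Torbel is earned (B2). [4 rule applications]
Wynxel needs fewer.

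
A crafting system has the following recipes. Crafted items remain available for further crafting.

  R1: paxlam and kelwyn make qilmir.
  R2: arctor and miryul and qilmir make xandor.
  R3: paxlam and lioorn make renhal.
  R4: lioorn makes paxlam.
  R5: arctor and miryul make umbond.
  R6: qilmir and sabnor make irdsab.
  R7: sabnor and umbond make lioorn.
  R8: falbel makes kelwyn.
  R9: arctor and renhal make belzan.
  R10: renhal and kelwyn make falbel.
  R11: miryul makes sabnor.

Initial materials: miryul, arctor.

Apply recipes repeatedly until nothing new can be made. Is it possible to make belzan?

Yes

arctor and miryul → umbond (R5).
miryul → sabnor (R11).
Using R7, sabnor and umbond make lioorn.
Using R4, lioorn makes paxlam.
Using R3, paxlam and lioorn make renhal.
Using R9, arctor and renhal make belzan.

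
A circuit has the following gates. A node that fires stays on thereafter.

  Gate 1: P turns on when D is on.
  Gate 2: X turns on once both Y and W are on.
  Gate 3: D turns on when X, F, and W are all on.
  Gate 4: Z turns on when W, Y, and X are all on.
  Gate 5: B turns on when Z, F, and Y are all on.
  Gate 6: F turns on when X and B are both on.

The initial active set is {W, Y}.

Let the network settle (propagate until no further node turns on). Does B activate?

B would need Z, F, and Y (Gate 5), but F never turns on.

No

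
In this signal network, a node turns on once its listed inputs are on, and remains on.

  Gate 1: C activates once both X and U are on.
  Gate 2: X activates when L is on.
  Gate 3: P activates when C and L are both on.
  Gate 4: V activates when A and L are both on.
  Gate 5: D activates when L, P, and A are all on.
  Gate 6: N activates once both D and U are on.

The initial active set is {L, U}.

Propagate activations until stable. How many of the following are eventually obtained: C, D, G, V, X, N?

Gate 2: L on → X on.
X and U are on, so C activates (Gate 1).
C: reached.
D would need L, P, and A (Gate 5), but A never turns on.
No rule produces G, and it is not given.
V would need A and L (Gate 4), but A never turns on.
X: reached.
N would need D and U (Gate 6), but D never turns on.
Reached: C and X — 2 of the 6.

2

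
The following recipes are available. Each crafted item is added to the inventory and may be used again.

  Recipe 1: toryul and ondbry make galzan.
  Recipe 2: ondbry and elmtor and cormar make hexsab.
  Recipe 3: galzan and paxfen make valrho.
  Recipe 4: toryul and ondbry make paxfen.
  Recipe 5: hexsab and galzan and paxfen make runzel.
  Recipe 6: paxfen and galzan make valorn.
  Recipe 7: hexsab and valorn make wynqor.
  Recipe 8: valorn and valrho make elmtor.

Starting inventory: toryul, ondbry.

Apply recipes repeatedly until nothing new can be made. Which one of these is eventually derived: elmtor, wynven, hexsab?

toryul and ondbry → paxfen (Recipe 4).
Using Recipe 1, toryul and ondbry make galzan.
Using Recipe 3, galzan and paxfen make valrho.
paxfen and galzan → valorn (Recipe 6).
Using Recipe 8, valorn and valrho make elmtor.
hexsab would need ondbry, elmtor, and cormar (Recipe 2), but cormar is never obtained. No rule produces wynven, and it is not given.

elmtor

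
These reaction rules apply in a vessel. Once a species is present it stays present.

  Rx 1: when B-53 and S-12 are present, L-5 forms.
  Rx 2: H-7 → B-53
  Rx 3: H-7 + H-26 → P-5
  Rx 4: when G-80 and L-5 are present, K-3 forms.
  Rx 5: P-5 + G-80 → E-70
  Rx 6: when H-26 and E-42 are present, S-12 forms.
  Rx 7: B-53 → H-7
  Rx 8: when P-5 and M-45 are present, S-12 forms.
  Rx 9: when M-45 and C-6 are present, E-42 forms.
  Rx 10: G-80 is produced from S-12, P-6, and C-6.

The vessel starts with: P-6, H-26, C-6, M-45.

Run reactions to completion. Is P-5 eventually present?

P-5 would need H-7 and H-26 (Rx 3), but H-7 never forms.

No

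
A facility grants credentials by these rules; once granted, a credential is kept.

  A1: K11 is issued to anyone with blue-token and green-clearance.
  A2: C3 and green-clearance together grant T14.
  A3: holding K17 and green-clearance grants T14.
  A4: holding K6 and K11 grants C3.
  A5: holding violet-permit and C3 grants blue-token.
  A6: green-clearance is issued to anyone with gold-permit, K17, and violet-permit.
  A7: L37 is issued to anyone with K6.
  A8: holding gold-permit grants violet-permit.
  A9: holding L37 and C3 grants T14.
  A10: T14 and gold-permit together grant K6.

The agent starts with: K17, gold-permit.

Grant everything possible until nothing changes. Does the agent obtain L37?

Holding gold-permit grants violet-permit (A8).
Holding gold-permit, K17, and violet-permit grants green-clearance (A6).
Holding K17 and green-clearance grants T14 (A3).
Holding T14 and gold-permit grants K6 (A10).
Holding K6 grants L37 (A7).

Yes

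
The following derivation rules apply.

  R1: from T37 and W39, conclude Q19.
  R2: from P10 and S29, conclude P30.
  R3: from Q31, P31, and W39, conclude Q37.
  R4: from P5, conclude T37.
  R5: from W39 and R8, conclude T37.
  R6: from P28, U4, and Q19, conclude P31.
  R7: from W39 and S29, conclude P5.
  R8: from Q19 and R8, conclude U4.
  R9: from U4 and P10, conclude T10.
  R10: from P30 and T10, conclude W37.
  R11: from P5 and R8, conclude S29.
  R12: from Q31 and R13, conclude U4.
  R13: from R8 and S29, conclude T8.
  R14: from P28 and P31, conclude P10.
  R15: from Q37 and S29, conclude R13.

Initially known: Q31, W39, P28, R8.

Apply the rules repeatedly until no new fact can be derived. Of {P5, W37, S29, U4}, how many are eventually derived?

1

From W39 and R8, R5 gives T37.
T37 and W39 hold, so Q19 follows (R1).
Q19 and R8 hold, so U4 follows (R8).
P5 would need W39 and S29 (R7), but S29 is never established.
W37 would need P30 and T10 (R10), but P30 is never established.
S29 would need P5 and R8 (R11), but P5 is never established.
U4: reached.
Reached: U4 — 1 of the 4.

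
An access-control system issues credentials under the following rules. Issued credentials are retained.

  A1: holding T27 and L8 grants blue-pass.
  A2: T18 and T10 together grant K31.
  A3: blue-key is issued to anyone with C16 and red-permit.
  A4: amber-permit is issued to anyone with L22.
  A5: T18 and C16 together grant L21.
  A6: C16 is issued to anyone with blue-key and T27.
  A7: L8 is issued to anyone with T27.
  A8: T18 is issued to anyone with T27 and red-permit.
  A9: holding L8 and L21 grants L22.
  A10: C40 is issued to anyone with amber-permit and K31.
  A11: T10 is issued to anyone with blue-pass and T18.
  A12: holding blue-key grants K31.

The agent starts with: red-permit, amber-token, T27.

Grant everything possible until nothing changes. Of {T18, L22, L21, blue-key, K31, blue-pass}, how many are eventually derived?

Holding T27 grants L8 (A7).
Holding T27 and red-permit grants T18 (A8).
Holding T27 and L8 grants blue-pass (A1).
Holding blue-pass and T18 grants T10 (A11).
Holding T18 and T10 grants K31 (A2).
T18: reached.
L22 would need L8 and L21 (A9), but L21 is never granted.
L21 would need T18 and C16 (A5), but C16 is never granted.
blue-key would need C16 and red-permit (A3), but C16 is never granted.
K31: reached.
blue-pass: reached.
Reached: T18, K31, and blue-pass — 3 of the 6.

3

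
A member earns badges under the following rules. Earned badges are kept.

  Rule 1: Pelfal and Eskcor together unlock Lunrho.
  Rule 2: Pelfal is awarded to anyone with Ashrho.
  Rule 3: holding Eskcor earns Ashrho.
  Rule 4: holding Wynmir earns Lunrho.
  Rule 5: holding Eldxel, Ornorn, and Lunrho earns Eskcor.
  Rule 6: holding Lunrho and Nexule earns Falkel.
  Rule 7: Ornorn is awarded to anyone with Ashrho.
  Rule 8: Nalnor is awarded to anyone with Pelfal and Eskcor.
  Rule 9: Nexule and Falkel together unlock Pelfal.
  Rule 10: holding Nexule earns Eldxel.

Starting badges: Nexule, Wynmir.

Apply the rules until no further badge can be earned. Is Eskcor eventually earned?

Eskcor would need Eldxel, Ornorn, and Lunrho (Rule 5), but Ornorn is never earned.

No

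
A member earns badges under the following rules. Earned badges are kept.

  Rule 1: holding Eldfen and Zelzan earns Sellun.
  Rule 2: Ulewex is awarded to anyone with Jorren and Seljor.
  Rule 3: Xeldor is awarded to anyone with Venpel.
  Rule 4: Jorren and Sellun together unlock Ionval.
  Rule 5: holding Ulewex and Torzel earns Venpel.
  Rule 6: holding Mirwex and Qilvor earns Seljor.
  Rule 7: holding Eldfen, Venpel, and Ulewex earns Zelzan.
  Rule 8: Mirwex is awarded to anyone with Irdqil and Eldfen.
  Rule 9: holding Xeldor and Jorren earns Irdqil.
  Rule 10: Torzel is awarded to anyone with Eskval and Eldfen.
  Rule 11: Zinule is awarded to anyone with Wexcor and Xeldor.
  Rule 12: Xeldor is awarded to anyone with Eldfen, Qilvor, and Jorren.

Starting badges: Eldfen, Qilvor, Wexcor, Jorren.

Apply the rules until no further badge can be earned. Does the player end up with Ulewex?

With Eldfen, Qilvor, and Jorren, Xeldor is earned (Rule 12).
With Xeldor and Jorren, Irdqil is earned (Rule 9).
With Irdqil and Eldfen, Mirwex is earned (Rule 8).
With Mirwex and Qilvor, Seljor is earned (Rule 6).
With Jorren and Seljor, Ulewex is earned (Rule 2).

Yes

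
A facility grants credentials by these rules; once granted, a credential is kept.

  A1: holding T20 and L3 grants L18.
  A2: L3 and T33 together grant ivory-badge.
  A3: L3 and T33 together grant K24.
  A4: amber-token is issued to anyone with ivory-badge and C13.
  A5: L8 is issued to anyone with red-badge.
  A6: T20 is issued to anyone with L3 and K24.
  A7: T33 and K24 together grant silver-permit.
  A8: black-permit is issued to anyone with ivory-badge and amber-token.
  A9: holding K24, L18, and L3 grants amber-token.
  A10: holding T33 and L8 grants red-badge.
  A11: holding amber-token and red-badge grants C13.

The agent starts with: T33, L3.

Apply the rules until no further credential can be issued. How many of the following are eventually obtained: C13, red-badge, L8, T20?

1

Holding L3 and T33 grants K24 (A3).
Holding L3 and K24 grants T20 (A6).
C13 would need amber-token and red-badge (A11), but red-badge is never granted.
red-badge would need T33 and L8 (A10), but L8 is never granted.
L8 would need red-badge (A5), but red-badge is never granted.
T20: reached.
Reached: T20 — 1 of the 4.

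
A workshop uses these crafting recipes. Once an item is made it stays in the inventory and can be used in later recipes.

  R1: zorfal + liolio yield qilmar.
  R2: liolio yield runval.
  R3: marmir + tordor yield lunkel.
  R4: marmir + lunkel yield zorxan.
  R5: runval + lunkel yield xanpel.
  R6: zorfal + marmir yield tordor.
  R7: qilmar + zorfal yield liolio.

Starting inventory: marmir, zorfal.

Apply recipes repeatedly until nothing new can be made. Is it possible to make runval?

runval would need liolio (R2), but liolio is never obtained.

No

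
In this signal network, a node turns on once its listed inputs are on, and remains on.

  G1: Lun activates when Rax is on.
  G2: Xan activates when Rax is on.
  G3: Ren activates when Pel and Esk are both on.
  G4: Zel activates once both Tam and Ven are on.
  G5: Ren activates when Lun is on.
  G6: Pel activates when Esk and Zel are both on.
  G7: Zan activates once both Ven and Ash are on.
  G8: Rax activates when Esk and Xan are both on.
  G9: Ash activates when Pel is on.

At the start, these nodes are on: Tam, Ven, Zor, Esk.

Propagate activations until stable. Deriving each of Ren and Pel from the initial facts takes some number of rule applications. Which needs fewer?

Pel

Pel: G4: Tam and Ven on → Zel on. G6: Esk and Zel on → Pel on. [2 rule applications]
Ren: G4: Tam and Ven on → Zel on. Esk and Zel are on, so Pel activates (G6). G3: Pel and Esk on → Ren on. [3 rule applications]
Pel needs fewer.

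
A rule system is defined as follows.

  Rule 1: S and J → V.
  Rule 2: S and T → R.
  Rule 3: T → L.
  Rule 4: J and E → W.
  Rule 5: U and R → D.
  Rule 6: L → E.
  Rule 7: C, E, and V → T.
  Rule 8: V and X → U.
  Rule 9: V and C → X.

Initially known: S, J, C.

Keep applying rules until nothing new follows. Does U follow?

Yes

From S and J, Rule 1 gives V.
V and C hold, so X follows (Rule 9).
V and X hold, so U follows (Rule 8).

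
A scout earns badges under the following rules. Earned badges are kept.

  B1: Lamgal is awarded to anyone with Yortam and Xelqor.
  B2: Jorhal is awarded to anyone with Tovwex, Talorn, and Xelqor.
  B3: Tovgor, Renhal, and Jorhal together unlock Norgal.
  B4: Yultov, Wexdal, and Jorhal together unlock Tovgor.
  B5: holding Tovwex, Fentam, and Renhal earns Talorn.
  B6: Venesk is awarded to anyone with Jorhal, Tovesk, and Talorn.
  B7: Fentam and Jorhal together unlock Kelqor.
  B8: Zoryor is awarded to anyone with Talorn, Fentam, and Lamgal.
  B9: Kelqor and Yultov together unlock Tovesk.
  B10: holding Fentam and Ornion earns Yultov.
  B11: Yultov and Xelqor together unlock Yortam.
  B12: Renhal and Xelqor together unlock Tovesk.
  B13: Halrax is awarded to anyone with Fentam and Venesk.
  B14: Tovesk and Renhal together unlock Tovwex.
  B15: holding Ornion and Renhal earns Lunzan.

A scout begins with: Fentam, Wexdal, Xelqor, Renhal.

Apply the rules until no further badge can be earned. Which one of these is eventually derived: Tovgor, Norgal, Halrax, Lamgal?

With Renhal and Xelqor, Tovesk is earned (B12).
With Tovesk and Renhal, Tovwex is earned (B14).
With Tovwex, Fentam, and Renhal, Talorn is earned (B5).
With Tovwex, Talorn, and Xelqor, Jorhal is earned (B2).
With Jorhal, Tovesk, and Talorn, Venesk is earned (B6).
With Fentam and Venesk, Halrax is earned (B13).
Tovgor would need Yultov, Wexdal, and Jorhal (B4), but Yultov is never earned. Lamgal would need Yortam and Xelqor (B1), but Yortam is never earned. Norgal would need Tovgor, Renhal, and Jorhal (B3), but Tovgor is never earned.

Halrax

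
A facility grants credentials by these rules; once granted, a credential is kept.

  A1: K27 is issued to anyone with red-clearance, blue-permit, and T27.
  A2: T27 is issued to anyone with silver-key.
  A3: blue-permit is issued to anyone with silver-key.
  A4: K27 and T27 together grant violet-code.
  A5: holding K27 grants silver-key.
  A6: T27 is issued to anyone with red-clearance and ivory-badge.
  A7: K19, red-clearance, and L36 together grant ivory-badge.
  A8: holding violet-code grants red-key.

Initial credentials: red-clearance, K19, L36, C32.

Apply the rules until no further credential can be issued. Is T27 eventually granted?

Yes

Holding K19, red-clearance, and L36 grants ivory-badge (A7).
Holding red-clearance and ivory-badge grants T27 (A6).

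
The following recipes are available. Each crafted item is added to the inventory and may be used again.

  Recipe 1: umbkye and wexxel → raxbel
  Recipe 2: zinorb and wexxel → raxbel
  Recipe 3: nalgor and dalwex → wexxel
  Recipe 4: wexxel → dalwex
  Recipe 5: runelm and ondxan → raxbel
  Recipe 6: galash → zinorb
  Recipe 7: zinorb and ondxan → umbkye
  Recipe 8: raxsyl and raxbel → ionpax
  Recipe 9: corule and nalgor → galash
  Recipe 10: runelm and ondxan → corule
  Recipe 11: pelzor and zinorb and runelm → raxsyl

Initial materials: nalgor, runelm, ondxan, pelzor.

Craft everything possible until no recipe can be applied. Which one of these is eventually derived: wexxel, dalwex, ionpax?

Using Recipe 5, runelm and ondxan make raxbel.
runelm and ondxan → corule (Recipe 10).
Using Recipe 9, corule and nalgor make galash.
Using Recipe 6, galash makes zinorb.
pelzor and zinorb and runelm → raxsyl (Recipe 11).
raxsyl and raxbel → ionpax (Recipe 8).
dalwex would need wexxel (Recipe 4), but wexxel is never obtained. wexxel would need nalgor and dalwex (Recipe 3), but dalwex is never obtained.

ionpax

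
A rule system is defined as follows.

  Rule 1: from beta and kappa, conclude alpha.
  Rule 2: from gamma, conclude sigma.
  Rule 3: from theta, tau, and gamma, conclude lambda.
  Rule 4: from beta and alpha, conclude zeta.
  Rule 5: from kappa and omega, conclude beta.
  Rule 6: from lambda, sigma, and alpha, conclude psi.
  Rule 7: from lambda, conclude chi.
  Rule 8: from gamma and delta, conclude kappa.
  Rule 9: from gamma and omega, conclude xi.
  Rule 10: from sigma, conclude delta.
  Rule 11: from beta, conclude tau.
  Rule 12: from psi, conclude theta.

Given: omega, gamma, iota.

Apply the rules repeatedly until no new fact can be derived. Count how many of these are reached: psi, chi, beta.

1

From gamma, Rule 2 gives sigma.
From sigma, Rule 10 gives delta.
gamma and delta hold, so kappa follows (Rule 8).
kappa and omega hold, so beta follows (Rule 5).
psi would need lambda, sigma, and alpha (Rule 6), but lambda is never established.
chi would need lambda (Rule 7), but lambda is never established.
beta: reached.
Reached: beta — 1 of the 3.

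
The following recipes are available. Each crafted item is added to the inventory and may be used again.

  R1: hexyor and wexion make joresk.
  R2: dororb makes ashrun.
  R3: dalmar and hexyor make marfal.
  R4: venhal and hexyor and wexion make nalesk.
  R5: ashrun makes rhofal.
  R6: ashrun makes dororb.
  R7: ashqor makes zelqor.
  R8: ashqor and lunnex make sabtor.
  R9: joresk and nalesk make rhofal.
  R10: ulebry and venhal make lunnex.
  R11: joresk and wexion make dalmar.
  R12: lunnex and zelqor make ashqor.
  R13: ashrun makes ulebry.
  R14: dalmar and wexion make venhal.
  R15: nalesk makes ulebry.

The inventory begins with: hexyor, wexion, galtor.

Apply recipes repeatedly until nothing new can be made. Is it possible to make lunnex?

Yes

hexyor and wexion → joresk (R1).
Using R11, joresk and wexion make dalmar.
Using R14, dalmar and wexion make venhal.
venhal and hexyor and wexion → nalesk (R4).
Using R15, nalesk makes ulebry.
Using R10, ulebry and venhal make lunnex.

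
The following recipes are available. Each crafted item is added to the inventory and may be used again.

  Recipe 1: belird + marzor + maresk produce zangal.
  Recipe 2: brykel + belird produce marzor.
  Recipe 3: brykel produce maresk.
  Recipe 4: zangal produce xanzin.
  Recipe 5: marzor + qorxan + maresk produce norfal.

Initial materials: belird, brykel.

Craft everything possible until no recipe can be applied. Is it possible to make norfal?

No

norfal would need marzor, qorxan, and maresk (Recipe 5), but qorxan is never obtained.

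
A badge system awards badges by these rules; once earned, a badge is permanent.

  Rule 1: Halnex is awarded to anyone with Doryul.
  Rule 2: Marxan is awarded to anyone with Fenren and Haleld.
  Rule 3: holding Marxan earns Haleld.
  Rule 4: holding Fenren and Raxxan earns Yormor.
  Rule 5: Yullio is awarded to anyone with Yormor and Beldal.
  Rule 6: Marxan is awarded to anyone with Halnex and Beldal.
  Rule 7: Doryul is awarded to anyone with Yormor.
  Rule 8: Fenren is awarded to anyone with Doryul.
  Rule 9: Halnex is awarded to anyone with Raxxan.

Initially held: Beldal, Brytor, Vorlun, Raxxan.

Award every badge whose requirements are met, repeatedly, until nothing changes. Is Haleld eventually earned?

With Raxxan, Halnex is earned (Rule 9).
With Halnex and Beldal, Marxan is earned (Rule 6).
With Marxan, Haleld is earned (Rule 3).

Yes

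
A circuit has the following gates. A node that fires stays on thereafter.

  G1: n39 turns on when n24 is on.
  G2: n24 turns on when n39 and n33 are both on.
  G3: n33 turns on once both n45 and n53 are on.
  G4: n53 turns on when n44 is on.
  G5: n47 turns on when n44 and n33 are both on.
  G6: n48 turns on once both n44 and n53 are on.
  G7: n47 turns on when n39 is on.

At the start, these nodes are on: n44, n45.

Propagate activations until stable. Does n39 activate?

n39 would need n24 (G1), but n24 never turns on.

No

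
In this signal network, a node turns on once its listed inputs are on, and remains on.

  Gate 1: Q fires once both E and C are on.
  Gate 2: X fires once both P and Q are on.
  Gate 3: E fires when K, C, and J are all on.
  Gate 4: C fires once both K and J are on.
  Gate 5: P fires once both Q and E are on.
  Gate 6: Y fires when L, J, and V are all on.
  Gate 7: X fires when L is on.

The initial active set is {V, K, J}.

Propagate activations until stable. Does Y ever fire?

Y would need L, J, and V (Gate 6), but L never turns on.

No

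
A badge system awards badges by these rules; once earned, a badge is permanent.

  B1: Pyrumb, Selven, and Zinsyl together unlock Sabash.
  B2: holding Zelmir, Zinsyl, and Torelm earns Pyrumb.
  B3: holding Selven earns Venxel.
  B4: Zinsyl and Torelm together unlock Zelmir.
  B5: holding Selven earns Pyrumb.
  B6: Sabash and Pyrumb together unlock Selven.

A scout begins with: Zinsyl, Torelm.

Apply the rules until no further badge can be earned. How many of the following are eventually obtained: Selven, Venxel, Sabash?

Selven would need Sabash and Pyrumb (B6), but Sabash is never earned.
Venxel would need Selven (B3), but Selven is never earned.
Sabash would need Pyrumb, Selven, and Zinsyl (B1), but Selven is never earned.
None of the 3 are reached.

0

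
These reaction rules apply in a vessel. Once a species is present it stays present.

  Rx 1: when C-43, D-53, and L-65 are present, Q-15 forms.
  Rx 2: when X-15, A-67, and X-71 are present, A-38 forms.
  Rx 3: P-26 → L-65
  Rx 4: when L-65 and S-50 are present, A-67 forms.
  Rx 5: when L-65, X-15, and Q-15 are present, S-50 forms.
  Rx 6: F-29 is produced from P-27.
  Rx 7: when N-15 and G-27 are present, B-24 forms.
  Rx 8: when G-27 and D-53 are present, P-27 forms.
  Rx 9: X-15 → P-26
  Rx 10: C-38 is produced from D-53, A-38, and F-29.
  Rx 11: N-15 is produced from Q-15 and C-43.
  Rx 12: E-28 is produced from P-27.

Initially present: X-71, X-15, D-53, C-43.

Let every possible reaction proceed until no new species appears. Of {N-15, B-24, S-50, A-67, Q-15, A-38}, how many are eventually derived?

X-15 present → P-26 forms (Rx 9).
P-26 present → L-65 forms (Rx 3).
C-43, D-53, and L-65 present → Q-15 forms (Rx 1).
L-65, X-15, and Q-15 present → S-50 forms (Rx 5).
Q-15 and C-43 present → N-15 forms (Rx 11).
L-65 and S-50 present → A-67 forms (Rx 4).
X-15, A-67, and X-71 present → A-38 forms (Rx 2).
N-15: reached.
B-24 would need N-15 and G-27 (Rx 7), but G-27 never forms.
S-50: reached.
A-67: reached.
Q-15: reached.
A-38: reached.
Reached: N-15, S-50, A-67, Q-15, and A-38 — 5 of the 6.

5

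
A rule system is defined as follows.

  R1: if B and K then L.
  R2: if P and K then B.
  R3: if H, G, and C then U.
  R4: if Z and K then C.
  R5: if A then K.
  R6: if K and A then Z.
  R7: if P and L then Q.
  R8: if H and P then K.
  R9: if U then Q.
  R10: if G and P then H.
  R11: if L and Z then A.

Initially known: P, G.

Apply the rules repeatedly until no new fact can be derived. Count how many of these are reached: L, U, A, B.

From G and P, R10 gives H.
H and P hold, so K follows (R8).
From P and K, R2 gives B.
From B and K, R1 gives L.
L: reached.
U would need H, G, and C (R3), but C is never established.
A would need L and Z (R11), but Z is never established.
B: reached.
Reached: L and B — 2 of the 4.

2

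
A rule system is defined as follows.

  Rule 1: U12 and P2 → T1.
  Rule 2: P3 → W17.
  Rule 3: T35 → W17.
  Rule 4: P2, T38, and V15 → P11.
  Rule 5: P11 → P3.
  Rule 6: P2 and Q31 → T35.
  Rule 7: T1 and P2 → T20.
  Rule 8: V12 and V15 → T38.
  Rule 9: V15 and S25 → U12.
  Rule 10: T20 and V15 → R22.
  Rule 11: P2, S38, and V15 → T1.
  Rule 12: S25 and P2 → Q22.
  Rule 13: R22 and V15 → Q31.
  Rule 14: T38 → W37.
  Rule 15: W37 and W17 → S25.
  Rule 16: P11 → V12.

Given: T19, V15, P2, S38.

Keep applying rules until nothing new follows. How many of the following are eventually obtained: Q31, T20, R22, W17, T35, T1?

6

From P2, S38, and V15, Rule 11 gives T1.
T1 and P2 hold, so T20 follows (Rule 7).
T20 and V15 hold, so R22 follows (Rule 10).
From R22 and V15, Rule 13 gives Q31.
P2 and Q31 hold, so T35 follows (Rule 6).
From T35, Rule 3 gives W17.
Q31: reached.
T20: reached.
R22: reached.
W17: reached.
T35: reached.
T1: reached.
All 6 are reached.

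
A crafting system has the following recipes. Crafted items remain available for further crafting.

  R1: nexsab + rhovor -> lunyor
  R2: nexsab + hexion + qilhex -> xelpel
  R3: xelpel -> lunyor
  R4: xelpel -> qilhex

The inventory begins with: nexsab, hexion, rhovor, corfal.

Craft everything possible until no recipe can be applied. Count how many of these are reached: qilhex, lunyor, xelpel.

1

Using R1, nexsab and rhovor make lunyor.
qilhex would need xelpel (R4), but xelpel is never obtained.
lunyor: reached.
xelpel would need nexsab, hexion, and qilhex (R2), but qilhex is never obtained.
Reached: lunyor — 1 of the 3.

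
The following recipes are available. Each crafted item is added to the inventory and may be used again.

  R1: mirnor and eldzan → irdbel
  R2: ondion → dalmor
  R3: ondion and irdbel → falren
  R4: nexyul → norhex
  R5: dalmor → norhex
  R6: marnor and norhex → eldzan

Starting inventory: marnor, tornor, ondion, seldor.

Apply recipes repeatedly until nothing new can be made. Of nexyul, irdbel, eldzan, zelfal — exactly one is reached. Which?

eldzan

Using R2, ondion makes dalmor.
Using R5, dalmor makes norhex.
Using R6, marnor and norhex make eldzan.
irdbel would need mirnor and eldzan (R1), but mirnor is never obtained. No rule produces nexyul, and it is not given. No rule produces zelfal, and it is not given.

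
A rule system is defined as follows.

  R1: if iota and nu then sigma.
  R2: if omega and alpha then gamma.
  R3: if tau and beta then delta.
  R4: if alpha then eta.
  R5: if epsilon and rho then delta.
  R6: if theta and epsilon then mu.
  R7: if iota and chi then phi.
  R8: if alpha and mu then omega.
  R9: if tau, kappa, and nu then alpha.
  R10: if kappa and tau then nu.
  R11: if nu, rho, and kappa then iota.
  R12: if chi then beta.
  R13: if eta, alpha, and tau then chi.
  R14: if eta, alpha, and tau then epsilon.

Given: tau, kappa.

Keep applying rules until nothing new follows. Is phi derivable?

No

phi would need iota and chi (R7), but iota is never established.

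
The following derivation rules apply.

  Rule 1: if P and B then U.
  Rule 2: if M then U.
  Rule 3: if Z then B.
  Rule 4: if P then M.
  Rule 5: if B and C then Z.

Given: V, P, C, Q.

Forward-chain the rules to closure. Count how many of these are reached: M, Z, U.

2

P holds, so M follows (Rule 4).
From M, Rule 2 gives U.
M: reached.
Z would need B and C (Rule 5), but B is never established.
U: reached.
Reached: M and U — 2 of the 3.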